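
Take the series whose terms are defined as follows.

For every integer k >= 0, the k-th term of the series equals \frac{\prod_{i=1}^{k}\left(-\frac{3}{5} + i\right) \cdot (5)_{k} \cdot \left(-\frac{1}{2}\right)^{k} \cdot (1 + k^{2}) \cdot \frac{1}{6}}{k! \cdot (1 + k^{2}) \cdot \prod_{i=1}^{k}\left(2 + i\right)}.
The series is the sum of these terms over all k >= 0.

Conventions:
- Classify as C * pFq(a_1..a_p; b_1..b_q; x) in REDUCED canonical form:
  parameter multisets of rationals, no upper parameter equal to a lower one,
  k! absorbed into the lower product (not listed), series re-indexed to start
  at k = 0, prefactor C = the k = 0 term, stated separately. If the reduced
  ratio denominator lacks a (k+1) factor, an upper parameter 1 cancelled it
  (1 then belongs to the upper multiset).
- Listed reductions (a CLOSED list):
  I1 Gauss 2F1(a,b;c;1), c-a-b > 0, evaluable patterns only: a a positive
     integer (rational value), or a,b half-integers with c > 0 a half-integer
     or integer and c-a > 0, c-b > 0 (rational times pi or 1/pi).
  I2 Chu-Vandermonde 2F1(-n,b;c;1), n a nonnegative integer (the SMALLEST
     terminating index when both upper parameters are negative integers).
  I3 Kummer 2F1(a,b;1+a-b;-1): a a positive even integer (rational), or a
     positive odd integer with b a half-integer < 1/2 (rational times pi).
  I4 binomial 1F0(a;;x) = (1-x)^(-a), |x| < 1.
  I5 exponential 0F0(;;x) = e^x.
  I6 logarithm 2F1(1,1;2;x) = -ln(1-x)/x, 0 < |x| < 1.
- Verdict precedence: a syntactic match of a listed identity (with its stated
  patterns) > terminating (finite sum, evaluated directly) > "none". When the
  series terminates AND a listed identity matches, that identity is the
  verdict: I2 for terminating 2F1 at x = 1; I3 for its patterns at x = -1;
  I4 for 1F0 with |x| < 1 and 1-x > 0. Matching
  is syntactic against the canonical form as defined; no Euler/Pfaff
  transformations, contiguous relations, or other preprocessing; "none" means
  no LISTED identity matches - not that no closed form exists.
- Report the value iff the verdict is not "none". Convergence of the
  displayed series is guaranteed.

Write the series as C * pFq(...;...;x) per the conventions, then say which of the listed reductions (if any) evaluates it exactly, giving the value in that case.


The series (x = -\frac{1}{2}) is 2F1: upper {\frac{2}{5}, 5}, lower {3}, prefactor \frac{1}{6}. Verdict: none - this 2F1 at x = -\frac{1}{2} matches no listed pattern, and upper {\frac{2}{5}, 5} holds no stopper.

Key observation: t_0 = \frac{1}{6} here, and striking the common factor k^2 + 1 reduces the term (C = 1/6, x = -1/2).
Ratio: r(k) = -\frac{1}{2} * (k+\frac{2}{5}) (k+5) / [(k+3) (k+1)] - rational; roots negated = parameters, x = -\frac{1}{2}, C = \frac{1}{6}.


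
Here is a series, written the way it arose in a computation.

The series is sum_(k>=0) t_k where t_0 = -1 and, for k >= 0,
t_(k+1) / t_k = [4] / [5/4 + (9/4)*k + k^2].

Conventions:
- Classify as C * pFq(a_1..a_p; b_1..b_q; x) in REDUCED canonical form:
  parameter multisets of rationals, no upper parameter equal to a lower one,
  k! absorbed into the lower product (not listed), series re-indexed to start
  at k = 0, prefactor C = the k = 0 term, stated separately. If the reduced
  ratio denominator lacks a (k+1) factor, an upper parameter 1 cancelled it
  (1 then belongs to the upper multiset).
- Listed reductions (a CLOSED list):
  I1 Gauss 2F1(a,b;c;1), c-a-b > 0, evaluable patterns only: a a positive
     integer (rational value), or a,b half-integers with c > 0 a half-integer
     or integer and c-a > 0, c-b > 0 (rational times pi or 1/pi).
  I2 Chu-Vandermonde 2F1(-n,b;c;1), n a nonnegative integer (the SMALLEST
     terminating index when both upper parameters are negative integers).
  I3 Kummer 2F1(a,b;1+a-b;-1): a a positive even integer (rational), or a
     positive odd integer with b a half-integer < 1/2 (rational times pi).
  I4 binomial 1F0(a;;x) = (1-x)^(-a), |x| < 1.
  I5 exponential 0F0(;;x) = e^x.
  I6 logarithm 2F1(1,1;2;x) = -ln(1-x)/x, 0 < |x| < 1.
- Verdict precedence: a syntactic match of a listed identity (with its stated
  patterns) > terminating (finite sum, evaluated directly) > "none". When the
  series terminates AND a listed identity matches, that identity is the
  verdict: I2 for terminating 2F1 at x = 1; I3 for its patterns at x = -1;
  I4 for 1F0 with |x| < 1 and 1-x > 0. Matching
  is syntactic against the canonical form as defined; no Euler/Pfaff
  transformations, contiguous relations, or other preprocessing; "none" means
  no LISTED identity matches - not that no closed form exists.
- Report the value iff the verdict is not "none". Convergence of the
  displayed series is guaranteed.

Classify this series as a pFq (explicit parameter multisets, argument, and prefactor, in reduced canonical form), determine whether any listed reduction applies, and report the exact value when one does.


Canonical form: C = -1 times 0F1 with upper {-}, lower {5/4}, x = 4. Verdict: none. A 0F1 with upper {-} fits none of I1-I6 at x = 4; the sum runs forever.

Key step: with t_0 = -1, roots of the ratio polynomials (C = -1, x = 4) are the negated parameters.
Step ratio: r(k) = 4 * 1 / [(k+5/4) (k+1)] - rational; roots negated = parameters, x = 4, C = -1.


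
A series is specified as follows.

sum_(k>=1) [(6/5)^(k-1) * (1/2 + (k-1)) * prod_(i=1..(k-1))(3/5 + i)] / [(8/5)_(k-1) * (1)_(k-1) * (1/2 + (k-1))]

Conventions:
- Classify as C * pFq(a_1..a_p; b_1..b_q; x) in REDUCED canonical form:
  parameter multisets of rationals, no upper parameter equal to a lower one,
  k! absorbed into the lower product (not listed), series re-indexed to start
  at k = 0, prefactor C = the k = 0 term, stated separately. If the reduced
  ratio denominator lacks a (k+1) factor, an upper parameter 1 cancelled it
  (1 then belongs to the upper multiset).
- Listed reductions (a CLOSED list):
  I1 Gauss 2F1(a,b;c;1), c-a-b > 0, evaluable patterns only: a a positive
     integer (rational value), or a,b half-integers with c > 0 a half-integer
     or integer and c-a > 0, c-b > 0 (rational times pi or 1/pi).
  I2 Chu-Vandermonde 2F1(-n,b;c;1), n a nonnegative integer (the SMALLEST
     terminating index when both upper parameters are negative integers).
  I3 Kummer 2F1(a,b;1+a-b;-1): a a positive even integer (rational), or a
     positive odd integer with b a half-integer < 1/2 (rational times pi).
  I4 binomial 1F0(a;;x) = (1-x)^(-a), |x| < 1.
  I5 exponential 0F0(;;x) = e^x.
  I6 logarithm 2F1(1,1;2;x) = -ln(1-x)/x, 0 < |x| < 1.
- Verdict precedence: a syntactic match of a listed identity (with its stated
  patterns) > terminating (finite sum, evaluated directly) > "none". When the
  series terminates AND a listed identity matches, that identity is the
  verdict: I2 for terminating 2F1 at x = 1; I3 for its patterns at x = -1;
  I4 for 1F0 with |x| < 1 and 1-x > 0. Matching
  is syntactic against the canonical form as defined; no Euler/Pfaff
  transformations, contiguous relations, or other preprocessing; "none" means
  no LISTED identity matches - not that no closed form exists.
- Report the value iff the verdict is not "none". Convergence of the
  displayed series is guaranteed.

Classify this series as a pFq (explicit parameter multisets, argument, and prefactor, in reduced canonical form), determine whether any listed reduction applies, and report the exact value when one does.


Reduced: x = 6/5, 0F0, upper = {-}, lower = {-}, C = 1. Verdict: exponential (I5) fires (the 0F0 exponential series at x = 6/5). Hence: e^(6/5).

Key observation: from the first term 1: the parameter 8/5 appears in both the upper and lower lists and cancels (alongside the other common factor).
Step ratio: r(k) = (6/5) * 1 / [(k+1)] - rational in k. x = (6/5); t_0 = 1; negate the roots.


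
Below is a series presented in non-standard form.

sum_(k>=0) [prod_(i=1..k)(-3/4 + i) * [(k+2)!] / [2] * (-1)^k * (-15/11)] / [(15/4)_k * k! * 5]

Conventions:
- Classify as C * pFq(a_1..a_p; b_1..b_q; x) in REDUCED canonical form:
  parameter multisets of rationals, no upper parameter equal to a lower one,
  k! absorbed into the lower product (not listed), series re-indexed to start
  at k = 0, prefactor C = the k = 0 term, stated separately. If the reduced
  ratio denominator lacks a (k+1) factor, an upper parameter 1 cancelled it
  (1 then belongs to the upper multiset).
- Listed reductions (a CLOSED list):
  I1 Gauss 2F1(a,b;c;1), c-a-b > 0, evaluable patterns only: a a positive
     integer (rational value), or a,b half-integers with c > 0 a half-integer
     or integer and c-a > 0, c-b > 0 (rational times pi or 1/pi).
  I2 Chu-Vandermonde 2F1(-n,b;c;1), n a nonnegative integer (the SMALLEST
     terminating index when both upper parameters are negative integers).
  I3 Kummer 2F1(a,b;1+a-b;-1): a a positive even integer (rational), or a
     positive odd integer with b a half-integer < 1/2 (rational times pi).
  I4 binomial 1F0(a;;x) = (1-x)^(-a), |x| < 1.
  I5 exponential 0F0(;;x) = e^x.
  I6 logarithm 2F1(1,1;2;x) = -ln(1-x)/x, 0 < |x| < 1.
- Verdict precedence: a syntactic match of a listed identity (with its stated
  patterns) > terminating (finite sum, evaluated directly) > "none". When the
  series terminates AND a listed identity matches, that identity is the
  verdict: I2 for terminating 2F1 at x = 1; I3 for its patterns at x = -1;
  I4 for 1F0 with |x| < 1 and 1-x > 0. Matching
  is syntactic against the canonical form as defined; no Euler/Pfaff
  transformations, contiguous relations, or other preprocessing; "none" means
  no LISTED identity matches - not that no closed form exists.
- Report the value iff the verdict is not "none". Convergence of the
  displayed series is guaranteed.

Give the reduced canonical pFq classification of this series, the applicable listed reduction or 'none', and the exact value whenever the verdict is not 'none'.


The series (x = -1) is 2F1: upper {1/4, 3}, lower {15/4}, prefactor -3/11. Verdict: none - at argument -1 the multisets {1/4, 3} ; {15/4} match no listed identity.

First insight: from the first term -3/11: the running product (C = -3/11) telescopes to a rising factorial.
Term ratio: r(k) = (-1) * (k+1/4) (k+3) / [(k+15/4) (k+1)] - rational; roots negated = parameters, x = (-1), C = -3/11.


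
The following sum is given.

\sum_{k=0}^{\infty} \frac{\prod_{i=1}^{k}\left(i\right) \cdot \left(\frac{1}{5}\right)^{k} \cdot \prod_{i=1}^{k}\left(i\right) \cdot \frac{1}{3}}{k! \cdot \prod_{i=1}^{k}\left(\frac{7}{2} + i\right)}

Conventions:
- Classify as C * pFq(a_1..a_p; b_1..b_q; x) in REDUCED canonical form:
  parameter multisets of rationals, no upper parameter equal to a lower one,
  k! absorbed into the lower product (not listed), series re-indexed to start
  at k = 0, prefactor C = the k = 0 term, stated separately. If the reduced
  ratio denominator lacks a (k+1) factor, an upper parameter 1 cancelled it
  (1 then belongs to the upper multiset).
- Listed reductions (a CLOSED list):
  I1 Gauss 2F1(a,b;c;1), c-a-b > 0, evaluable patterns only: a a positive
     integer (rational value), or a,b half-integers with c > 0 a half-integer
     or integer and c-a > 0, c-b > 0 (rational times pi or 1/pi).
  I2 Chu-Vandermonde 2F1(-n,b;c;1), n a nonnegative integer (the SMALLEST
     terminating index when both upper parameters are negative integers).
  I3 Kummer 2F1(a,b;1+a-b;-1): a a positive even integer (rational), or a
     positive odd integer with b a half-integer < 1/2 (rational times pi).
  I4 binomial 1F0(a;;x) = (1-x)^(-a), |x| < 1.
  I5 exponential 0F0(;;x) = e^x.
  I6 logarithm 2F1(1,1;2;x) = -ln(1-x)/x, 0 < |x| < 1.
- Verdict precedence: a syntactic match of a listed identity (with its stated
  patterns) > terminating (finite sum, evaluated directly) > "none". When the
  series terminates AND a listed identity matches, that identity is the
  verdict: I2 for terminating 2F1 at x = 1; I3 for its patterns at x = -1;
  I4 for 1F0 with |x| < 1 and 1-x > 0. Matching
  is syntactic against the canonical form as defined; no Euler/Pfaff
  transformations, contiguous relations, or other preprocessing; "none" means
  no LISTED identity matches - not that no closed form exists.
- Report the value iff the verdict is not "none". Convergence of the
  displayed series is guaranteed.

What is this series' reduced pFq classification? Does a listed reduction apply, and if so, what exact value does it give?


The series (x = \frac{1}{5}) is 2F1: upper {1, 1}, lower {\frac{9}{2}}, prefactor \frac{1}{3}. Verdict: none - at argument \frac{1}{5} the multisets {1, 1} ; {\frac{9}{2}} match no listed identity.

First insight: from the first term \frac{1}{3}: the running product (C = 1/3, x = 1/5) telescopes to a rising factorial.
Step ratio: r(k) = \frac{1}{5} * (k+1) (k+1) / [(k+\frac{9}{2}) (k+1)] - rational in k, leading ratio \frac{1}{5}; with t_0 = \frac{1}{3}, classification follows.


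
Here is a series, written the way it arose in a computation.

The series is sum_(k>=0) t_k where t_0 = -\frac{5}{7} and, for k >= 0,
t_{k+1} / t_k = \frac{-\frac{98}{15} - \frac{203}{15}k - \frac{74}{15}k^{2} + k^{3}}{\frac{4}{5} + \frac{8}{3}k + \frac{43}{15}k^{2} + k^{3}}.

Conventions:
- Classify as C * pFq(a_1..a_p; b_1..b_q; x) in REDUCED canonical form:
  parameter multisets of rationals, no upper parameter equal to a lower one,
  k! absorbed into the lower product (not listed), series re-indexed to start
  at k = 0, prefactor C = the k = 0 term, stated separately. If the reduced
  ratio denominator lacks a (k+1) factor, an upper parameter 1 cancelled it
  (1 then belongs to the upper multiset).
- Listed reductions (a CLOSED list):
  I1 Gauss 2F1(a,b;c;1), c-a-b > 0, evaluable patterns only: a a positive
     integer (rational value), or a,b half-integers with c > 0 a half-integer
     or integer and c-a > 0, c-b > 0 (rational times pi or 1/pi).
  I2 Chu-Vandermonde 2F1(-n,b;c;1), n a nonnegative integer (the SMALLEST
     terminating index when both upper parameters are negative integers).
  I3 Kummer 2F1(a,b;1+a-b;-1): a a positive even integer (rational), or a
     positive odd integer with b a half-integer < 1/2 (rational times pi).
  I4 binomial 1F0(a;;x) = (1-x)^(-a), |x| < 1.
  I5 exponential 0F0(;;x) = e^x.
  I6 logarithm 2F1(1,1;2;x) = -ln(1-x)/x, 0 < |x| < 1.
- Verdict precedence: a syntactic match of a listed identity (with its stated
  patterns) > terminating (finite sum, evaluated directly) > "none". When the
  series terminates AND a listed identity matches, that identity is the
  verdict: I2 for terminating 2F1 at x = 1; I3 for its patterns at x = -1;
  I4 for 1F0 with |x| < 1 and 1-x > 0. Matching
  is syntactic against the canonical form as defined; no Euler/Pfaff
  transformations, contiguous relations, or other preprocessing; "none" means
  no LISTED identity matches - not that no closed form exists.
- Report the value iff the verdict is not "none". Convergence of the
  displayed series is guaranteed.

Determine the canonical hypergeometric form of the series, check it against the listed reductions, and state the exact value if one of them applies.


This is -\frac{5}{7} * 2F1(-7, \frac{7}{5}; \frac{6}{5}; 1) in reduced canonical form. Verdict: the Chu-Vandermonde identity I2 matches (terminating 2F1 at x = 1 with n = 7, b = 7/5, c = \frac{6}{5}). Sum: \frac{2755}{372372}.

First insight: t_0 being -\frac{5}{7}, factor the ratio over Q (prefactor -5/7): negated roots = parameters.
Consecutive-term ratio: r(k) = 1 * (k-7) (k+\frac{7}{5}) / [(k+\frac{6}{5}) (k+1)] - poly over poly, x = 1 from leading terms; C = -\frac{5}{7} at k = 0.


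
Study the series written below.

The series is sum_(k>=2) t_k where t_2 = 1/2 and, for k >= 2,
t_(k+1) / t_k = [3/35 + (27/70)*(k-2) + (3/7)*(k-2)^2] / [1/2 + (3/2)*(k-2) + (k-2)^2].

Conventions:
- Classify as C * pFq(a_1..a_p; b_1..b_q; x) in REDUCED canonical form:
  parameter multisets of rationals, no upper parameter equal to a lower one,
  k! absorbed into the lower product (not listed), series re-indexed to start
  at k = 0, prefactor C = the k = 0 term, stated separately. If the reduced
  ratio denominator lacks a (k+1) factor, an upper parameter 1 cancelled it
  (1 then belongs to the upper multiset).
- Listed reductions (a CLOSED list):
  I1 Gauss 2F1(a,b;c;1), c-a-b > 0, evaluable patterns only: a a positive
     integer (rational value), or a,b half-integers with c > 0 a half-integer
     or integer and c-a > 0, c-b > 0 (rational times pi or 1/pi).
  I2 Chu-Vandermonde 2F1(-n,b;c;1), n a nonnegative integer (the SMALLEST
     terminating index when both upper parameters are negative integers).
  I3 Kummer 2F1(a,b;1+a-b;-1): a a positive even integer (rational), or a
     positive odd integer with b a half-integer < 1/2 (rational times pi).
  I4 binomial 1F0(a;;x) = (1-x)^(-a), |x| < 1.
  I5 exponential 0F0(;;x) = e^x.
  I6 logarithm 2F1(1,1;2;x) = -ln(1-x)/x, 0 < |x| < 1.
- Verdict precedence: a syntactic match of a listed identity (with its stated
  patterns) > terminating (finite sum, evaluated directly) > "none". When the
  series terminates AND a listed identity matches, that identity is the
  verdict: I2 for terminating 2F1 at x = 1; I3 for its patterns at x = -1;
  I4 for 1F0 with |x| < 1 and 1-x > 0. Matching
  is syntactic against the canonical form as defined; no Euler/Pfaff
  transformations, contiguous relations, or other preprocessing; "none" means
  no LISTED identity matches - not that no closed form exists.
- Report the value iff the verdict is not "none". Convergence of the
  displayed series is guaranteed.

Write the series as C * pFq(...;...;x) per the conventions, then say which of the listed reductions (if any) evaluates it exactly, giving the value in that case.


This is 1/2 * 1F0(2/5; -; 3/7) in reduced canonical form. Verdict (x = 3/7): binomial (I4) applies (the 1F0 binomial series: exponent -2/5, x = 3/7). Exact value: (1/2) * (4/7)^(-2/5).

Structural cue: from the first term 1/2: roots of the ratio polynomials (C = 1/2, x = 3/7) are the negated parameters.
Consecutive-term ratio: r(k) = (3/7) * (k+2/5) / [(k+1)] - rational in k. x = (3/7); t_0 = 1/2; negate the roots.


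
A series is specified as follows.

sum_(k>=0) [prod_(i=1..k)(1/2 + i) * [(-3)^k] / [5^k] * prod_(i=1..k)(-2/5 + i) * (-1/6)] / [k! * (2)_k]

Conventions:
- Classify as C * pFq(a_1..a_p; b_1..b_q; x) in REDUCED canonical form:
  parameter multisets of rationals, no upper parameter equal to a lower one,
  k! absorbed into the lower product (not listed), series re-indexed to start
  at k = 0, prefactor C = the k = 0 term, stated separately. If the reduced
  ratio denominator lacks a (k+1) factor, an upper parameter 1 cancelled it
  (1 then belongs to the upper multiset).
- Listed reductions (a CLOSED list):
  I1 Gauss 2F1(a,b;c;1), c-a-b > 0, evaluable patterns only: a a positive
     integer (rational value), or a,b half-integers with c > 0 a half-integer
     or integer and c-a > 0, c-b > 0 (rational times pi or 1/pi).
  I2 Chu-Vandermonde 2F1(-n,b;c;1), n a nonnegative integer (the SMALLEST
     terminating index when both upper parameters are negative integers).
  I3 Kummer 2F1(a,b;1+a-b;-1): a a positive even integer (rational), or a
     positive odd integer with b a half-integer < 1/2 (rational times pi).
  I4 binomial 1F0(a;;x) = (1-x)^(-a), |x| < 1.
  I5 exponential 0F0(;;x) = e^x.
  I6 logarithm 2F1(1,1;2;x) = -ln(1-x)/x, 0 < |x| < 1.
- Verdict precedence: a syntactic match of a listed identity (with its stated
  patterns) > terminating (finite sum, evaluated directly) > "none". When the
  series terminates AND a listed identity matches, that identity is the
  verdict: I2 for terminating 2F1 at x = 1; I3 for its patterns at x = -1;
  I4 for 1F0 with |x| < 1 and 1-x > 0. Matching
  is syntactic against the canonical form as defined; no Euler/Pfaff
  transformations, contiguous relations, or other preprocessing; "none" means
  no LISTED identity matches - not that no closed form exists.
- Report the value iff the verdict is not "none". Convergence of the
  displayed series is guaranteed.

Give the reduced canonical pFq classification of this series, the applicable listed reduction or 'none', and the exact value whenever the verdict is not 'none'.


Key observation: with t_0 = -1/6, the two geometric factors (C = -1/6, x = -3/5) combine into one argument.
Ratio: r(k) = (-3/5) * (k+3/5) (k+3/2) / [(k+2) (k+1)] - rational in k. x = (-3/5); t_0 = -1/6; negate the roots.

At argument -3/5: a 2F1 with upper {3/5, 3/2}, lower {2}, scaled by C = -1/6. Verdict: none - at argument -3/5 the multisets {3/5, 3/2} ; {2} match no listed identity.


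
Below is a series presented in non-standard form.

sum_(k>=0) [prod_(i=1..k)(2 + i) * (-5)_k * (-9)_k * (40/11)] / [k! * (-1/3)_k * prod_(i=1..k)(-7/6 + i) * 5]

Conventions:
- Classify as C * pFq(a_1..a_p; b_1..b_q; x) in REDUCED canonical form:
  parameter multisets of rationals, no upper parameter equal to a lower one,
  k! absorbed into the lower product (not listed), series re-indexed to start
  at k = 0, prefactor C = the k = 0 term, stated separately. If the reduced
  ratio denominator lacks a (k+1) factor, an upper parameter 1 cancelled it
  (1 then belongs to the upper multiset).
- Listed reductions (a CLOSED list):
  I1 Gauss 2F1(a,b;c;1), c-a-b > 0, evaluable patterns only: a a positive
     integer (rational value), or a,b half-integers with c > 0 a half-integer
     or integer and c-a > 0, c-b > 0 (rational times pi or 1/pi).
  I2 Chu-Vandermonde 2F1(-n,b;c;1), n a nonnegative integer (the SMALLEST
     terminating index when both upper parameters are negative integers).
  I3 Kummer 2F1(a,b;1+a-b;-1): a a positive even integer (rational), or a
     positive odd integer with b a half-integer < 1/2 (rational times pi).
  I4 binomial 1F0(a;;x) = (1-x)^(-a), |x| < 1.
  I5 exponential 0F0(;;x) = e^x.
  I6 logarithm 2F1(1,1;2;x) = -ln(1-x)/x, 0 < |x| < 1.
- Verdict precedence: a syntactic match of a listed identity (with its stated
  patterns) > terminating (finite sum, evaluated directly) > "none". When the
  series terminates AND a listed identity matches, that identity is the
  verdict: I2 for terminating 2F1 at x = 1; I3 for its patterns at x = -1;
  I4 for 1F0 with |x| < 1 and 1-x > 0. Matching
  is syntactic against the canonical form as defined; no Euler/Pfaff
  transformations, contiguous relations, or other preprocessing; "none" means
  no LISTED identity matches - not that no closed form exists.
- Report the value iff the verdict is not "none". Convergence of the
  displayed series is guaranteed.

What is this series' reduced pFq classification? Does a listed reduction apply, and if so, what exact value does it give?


The series (x = 1) is 3F2: upper {-9, -5, 3}, lower {-1/3, -1/6}, prefactor 8/11. Verdict: terminating - upper -5 stops the sum at k = 5; the 6 terms are added exactly. Hence: 5651761948040/520421.

Key observation: x = 1 and the running product (C = 8/11) telescopes to a rising factorial.
Consecutive-term ratio: r(k) = 1 * (k-9) (k-5) (k+3) / [(k-1/3) (k-1/6) (k+1)] - rational; roots negated = parameters, x = 1, C = 8/11.


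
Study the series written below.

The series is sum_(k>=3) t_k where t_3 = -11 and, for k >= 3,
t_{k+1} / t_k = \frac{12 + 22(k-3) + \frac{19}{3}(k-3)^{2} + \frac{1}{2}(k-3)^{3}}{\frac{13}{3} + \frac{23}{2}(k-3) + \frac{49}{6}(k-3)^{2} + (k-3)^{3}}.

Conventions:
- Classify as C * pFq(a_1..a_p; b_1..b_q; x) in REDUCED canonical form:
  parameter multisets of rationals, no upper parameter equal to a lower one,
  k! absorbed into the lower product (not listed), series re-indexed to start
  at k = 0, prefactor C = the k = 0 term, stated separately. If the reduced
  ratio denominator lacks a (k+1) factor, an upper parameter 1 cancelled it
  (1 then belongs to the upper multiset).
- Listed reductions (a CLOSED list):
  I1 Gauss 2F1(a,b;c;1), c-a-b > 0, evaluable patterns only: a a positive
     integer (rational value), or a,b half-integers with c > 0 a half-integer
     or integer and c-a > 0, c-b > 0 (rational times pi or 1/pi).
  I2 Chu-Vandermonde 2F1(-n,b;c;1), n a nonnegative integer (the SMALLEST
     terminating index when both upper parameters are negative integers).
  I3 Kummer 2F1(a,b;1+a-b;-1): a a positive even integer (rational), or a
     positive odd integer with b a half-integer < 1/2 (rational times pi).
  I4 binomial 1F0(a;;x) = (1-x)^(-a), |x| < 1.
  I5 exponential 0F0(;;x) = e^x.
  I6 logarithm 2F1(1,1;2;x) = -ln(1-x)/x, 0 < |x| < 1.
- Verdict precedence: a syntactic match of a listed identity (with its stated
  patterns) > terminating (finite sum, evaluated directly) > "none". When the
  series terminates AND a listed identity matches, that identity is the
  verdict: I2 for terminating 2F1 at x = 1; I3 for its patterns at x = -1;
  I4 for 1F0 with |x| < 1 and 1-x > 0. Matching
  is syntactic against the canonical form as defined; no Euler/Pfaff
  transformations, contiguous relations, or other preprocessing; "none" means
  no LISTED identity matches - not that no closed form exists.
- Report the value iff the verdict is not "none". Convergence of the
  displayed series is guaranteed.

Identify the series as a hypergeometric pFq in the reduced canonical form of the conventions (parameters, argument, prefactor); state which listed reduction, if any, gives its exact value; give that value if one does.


Reduced: x = \frac{1}{2}, 2F1, upper = {6, 6}, lower = {\frac{13}{2}}, C = -11. Verdict: none - this 2F1 at x = \frac{1}{2} matches no listed pattern, and upper {6, 6} holds no stopper.

Key observation: t_0 being -11, factor the ratio over Q (prefactor -11): negated roots = parameters.
Adjacent-term ratio: r(k) = \frac{1}{2} * (k+6) (k+6) / [(k+\frac{13}{2}) (k+1)] - rational; roots negated = parameters, x = \frac{1}{2}, C = -11.


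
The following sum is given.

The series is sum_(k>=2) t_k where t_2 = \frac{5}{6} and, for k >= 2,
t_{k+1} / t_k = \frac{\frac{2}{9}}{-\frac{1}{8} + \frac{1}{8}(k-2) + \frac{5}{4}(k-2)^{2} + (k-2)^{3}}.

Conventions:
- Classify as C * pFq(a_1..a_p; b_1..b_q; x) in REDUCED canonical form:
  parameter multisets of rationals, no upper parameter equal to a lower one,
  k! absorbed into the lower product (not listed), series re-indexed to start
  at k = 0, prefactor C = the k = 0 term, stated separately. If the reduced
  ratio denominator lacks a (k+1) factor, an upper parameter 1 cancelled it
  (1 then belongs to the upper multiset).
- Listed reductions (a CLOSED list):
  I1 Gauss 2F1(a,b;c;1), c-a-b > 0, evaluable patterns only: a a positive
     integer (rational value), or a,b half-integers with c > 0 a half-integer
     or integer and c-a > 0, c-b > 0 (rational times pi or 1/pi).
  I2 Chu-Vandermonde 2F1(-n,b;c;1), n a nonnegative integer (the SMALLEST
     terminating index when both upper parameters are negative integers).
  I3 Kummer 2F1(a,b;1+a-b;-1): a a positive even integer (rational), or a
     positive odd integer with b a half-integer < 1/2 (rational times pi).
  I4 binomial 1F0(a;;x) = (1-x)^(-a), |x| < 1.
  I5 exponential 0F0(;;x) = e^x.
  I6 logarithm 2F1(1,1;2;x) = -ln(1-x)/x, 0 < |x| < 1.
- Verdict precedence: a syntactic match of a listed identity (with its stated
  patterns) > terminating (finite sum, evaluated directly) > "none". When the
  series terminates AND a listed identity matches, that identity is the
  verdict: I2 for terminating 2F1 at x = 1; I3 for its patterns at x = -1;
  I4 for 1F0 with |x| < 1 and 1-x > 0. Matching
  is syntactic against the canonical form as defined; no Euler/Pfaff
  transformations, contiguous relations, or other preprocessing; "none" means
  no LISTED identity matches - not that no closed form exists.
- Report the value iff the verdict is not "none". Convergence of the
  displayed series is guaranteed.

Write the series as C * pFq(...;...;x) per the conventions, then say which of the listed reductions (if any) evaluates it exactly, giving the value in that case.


At argument \frac{2}{9}: a 0F2 with upper {-}, lower {-\frac{1}{4}, \frac{1}{2}}, scaled by C = \frac{5}{6}. Verdict: none - at argument \frac{2}{9} the multisets {-} ; {-\frac{1}{4}, \frac{1}{2}} match no listed identity.

First insight: from the first term \frac{5}{6}: roots of the ratio polynomials (C = 5/6) are the negated parameters.
Ratio: r(k) = \frac{2}{9} * 1 / [(k-\frac{1}{4}) (k+\frac{1}{2}) (k+1)] ; factor over Q: parameters, x = \frac{2}{9}, and C = \frac{5}{6}.


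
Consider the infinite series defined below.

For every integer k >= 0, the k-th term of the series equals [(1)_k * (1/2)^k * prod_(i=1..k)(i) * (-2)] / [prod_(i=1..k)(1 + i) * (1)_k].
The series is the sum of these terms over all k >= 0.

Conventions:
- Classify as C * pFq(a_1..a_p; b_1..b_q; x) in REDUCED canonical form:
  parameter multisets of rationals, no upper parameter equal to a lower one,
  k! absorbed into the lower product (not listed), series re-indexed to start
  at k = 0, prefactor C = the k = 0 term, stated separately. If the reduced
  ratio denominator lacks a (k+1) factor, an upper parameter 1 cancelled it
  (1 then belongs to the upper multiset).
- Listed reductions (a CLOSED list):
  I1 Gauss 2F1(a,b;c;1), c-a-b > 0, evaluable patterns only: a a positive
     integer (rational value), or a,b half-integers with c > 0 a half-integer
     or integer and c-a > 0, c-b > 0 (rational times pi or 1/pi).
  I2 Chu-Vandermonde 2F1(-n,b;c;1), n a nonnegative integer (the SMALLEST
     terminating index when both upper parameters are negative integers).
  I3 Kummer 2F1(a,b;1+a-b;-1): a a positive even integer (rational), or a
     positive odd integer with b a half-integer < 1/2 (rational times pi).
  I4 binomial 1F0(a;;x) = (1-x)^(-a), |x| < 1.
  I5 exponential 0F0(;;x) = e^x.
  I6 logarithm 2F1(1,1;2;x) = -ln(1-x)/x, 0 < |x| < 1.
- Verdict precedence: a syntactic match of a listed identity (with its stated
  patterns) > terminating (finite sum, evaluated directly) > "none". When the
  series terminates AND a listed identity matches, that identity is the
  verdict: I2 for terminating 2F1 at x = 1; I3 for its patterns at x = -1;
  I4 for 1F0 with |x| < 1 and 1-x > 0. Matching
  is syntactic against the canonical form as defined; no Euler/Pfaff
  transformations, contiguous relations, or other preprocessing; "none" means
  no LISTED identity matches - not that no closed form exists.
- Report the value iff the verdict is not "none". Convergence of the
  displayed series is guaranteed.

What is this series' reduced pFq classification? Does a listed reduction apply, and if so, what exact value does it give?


This is -2 * 2F1(1, 1; 2; 1/2) in reduced canonical form. Verdict: the I6 logarithm reduction applies (the logarithm: parameters (1,1;2), x = 1/2). Sum: 4 * ln(1/2).

The tell: from the first term -2: the running product (prefactor -2) telescopes to a rising factorial.
Consecutive-term ratio: r(k) = (1/2) * (k+1) (k+1) / [(k+2) (k+1)] - rational in k, leading ratio (1/2); with t_0 = -2, classification follows.


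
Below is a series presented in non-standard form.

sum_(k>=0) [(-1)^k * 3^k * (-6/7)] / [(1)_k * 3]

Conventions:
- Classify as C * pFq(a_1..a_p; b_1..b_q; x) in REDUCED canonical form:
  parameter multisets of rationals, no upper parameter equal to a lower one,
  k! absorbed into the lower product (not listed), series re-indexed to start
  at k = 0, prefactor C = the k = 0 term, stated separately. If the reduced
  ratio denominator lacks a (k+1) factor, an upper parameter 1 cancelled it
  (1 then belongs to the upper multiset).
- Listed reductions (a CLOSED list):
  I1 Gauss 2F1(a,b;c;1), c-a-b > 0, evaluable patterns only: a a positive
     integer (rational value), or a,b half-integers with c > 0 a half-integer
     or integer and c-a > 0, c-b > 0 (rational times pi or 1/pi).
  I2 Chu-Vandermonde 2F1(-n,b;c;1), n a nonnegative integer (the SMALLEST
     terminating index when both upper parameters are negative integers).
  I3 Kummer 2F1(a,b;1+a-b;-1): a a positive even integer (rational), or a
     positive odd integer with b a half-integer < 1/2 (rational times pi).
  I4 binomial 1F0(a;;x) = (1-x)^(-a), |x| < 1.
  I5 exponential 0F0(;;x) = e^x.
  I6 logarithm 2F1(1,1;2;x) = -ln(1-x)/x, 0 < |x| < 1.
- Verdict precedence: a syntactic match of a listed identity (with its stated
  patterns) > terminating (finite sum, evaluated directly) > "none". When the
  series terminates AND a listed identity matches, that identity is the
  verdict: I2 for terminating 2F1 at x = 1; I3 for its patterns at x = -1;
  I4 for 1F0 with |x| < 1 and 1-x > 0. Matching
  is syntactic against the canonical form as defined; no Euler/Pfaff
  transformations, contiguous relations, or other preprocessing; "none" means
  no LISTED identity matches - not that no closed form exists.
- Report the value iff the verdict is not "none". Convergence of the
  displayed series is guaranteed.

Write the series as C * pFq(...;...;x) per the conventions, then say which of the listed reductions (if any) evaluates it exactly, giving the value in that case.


Classification (C = -2/7): 0F0 with upper {-}, lower {-}, argument x = -3. Verdict: this is exponential (I5) (the 0F0 exponential series at x = -3). Its exact value is (-2/7) * e^(-3).

Structural cue: from the first term -2/7: the constant factors (prefactor -2/7) combine into one prefactor.
Ratio: r(k) = (-3) * 1 / [(k+1)] ; factor over Q: parameters, x = (-3), and C = -2/7.


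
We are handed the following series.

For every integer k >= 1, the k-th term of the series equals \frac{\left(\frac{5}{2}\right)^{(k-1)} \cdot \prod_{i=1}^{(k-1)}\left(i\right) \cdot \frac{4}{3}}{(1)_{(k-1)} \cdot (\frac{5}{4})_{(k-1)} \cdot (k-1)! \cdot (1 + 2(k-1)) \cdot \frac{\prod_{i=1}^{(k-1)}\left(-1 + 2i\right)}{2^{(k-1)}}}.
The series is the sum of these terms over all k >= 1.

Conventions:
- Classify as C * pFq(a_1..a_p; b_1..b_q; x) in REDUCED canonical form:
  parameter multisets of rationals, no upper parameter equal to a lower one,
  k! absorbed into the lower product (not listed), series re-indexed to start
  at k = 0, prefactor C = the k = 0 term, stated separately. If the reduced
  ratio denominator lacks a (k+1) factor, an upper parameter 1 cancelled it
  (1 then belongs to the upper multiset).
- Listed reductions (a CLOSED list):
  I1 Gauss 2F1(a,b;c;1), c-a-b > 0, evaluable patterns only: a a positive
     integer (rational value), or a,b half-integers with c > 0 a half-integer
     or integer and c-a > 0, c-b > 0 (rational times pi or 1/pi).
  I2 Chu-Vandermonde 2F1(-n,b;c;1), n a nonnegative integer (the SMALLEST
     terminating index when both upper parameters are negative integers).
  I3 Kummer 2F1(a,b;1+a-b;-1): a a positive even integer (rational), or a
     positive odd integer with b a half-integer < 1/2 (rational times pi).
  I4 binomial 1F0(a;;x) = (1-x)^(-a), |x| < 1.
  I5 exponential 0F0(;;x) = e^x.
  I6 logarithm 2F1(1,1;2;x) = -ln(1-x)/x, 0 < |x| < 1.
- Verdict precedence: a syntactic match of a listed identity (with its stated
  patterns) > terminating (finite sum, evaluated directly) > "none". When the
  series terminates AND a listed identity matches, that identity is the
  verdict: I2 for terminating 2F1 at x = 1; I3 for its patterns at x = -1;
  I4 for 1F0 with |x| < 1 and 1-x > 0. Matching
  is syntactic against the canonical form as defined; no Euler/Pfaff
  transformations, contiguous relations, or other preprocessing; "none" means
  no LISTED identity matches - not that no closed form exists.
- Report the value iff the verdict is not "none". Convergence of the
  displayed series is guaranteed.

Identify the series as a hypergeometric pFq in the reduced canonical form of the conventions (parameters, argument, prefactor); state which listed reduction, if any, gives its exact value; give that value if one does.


The tell: x = \frac{5}{2} and the running product (C = 4/3) telescopes to a rising factorial.
Ratio: r(k) = \frac{5}{2} * 1 / [(k+\frac{5}{4}) (k+\frac{3}{2}) (k+1)] - poly over poly, x = \frac{5}{2} from leading terms; C = \frac{4}{3} at k = 0.

This is \frac{4}{3} * 0F2(-; \frac{5}{4}, \frac{3}{2}; \frac{5}{2}) in reduced canonical form. Verdict: none. Every listed pattern misses the 0F2 form at \frac{5}{2}, upper {-}.


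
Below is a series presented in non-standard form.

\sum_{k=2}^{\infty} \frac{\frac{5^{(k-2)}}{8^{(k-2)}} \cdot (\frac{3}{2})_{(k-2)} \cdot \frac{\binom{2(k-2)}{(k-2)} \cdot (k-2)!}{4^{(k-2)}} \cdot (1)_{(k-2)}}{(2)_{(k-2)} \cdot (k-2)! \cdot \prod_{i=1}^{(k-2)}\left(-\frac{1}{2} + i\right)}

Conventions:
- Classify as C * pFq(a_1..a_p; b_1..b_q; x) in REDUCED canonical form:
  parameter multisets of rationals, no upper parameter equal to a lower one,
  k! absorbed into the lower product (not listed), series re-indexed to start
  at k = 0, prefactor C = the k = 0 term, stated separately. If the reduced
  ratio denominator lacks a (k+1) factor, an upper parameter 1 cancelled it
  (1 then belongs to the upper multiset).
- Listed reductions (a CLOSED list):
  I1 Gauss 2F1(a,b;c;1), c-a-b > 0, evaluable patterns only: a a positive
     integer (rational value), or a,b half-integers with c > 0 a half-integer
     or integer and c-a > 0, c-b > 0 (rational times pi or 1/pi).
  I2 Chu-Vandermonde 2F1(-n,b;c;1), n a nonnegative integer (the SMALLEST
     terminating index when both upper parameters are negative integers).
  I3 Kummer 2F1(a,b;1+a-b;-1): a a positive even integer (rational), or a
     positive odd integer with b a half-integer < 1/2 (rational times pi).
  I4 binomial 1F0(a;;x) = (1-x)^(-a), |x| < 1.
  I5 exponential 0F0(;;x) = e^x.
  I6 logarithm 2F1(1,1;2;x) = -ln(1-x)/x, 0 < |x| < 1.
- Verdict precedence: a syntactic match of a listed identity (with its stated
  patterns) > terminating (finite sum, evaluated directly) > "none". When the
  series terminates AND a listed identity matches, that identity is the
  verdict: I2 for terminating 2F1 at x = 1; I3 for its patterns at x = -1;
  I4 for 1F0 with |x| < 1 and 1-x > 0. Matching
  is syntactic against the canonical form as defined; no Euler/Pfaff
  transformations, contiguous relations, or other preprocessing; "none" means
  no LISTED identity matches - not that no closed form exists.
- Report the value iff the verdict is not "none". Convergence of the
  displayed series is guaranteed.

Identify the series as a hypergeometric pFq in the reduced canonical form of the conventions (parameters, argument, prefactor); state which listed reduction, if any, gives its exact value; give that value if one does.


Prefactor 1, argument \frac{5}{8}: 2F1 with upper {1, \frac{3}{2}} over lower {2}. Verdict: none. Every listed pattern misses the 2F1 form at \frac{5}{8}, upper {1, \frac{3}{2}}.

First insight: with t_0 = 1, C(2k,k) (C = 1, x = 5/8) equals 4^k (1/2)_k / k!.
Ratio: r(k) = \frac{5}{8} * (k+1) (k+\frac{3}{2}) / [(k+2) (k+1)] - rational in k, leading ratio \frac{5}{8}; with t_0 = 1, classification follows.


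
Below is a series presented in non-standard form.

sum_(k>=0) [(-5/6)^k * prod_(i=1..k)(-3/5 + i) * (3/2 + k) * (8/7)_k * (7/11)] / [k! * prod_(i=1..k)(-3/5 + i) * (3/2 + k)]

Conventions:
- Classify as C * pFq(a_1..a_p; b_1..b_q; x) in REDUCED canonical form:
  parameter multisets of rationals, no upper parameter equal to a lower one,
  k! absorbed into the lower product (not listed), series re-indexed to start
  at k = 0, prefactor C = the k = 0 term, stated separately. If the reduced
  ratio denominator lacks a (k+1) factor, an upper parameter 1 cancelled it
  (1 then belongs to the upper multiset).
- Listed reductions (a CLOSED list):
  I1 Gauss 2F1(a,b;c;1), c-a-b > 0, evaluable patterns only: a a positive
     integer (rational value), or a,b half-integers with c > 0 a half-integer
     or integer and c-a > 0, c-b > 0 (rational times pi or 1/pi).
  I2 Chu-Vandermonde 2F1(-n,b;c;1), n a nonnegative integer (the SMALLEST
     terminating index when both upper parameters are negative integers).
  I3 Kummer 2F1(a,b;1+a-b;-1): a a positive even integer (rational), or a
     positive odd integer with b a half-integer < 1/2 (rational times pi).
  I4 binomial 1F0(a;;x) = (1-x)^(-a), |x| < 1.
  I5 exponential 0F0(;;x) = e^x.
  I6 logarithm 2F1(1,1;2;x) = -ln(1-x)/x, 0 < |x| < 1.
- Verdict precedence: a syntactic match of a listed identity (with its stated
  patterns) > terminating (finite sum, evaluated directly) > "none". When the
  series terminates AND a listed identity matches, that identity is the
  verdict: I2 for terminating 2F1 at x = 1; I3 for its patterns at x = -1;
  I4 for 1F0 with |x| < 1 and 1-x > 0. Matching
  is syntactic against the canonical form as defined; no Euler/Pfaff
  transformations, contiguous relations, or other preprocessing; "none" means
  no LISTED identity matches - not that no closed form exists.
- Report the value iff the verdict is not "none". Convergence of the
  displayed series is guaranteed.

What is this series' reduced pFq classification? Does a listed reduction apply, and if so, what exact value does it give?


This is 7/11 * 1F0(8/7; -; -5/6) in reduced canonical form. Verdict at x = -5/6: the binomial series (I4) matches (the 1F0 binomial series: exponent -8/7, x = -5/6). Its exact value is (7/11) * (11/6)^(-8/7).

First insight: t_0 = 7/11 here, and the lower running product (C = 7/11, x = -5/6) is a rising factorial.
Term ratio: r(k) = (-5/6) * (k+8/7) / [(k+1)] ; factor over Q: parameters, x = (-5/6), and C = 7/11.
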